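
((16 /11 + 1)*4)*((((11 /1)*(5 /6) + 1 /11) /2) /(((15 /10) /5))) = 18330 /121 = 151.49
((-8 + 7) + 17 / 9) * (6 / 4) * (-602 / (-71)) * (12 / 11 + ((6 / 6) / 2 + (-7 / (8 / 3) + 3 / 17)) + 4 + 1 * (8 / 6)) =6046187 / 119493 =50.60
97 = 97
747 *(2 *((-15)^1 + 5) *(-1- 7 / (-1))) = -89640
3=3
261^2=68121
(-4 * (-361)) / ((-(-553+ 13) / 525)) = 12635 / 9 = 1403.89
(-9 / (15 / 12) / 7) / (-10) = 18 / 175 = 0.10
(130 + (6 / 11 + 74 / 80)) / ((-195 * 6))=-0.11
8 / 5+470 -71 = 2003 / 5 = 400.60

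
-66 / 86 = -33 / 43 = -0.77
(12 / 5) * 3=36 / 5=7.20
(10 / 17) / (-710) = -0.00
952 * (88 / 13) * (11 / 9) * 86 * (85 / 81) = 6736428160 / 9477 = 710818.63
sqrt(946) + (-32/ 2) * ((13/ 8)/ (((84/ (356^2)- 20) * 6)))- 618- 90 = -677.03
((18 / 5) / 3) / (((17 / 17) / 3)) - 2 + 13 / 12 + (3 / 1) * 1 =341 / 60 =5.68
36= 36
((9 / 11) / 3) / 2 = 3 / 22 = 0.14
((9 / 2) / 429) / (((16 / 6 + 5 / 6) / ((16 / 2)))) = 24 / 1001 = 0.02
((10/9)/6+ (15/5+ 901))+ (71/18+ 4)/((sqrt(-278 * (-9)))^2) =40721027/45036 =904.19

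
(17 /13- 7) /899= -74 /11687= -0.01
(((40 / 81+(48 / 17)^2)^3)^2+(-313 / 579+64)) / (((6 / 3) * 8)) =11696170376639600870224987449976909 / 508129561312554428809333294608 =23018.09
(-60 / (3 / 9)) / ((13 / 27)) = -4860 / 13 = -373.85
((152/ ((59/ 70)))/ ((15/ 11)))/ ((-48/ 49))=-71687/ 531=-135.00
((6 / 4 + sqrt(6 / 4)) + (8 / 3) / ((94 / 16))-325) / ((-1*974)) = 91099 / 274668-sqrt(6) / 1948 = 0.33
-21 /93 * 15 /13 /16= -105 /6448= -0.02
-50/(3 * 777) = -0.02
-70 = -70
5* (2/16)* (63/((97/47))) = 14805/776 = 19.08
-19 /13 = -1.46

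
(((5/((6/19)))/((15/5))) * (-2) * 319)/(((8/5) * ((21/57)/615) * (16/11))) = -6492088625/2688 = -2415211.54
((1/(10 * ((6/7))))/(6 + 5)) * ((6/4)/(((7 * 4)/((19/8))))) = 19/14080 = 0.00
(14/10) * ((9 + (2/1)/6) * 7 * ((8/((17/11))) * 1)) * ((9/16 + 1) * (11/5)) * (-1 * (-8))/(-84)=-23716/153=-155.01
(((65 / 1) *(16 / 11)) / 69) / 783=1040 / 594297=0.00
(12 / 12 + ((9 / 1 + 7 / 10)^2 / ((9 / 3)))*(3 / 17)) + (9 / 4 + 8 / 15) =23761 / 2550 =9.32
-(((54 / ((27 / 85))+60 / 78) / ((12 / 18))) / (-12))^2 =-308025 / 676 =-455.66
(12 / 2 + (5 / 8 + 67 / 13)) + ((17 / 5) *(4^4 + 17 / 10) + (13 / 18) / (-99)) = 2057028563 / 2316600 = 887.95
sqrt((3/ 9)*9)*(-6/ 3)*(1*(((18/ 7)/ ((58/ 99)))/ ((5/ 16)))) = -28512*sqrt(3)/ 1015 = -48.65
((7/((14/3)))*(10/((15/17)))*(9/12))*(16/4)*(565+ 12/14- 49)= 184518/7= 26359.71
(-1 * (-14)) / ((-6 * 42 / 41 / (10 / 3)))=-205 / 27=-7.59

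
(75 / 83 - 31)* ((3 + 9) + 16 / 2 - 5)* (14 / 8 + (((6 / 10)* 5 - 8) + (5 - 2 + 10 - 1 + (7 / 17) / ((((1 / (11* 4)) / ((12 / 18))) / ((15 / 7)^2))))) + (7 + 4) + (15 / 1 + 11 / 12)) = -406337170 / 9877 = -41139.74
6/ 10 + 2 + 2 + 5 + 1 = 53/ 5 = 10.60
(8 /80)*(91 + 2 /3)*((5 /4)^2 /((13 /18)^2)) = 37125 /1352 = 27.46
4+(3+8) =15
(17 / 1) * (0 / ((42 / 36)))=0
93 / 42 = 31 / 14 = 2.21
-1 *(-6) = 6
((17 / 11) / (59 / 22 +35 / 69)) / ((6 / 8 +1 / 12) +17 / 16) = 0.26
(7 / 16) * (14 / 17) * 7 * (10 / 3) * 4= 1715 / 51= 33.63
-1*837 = -837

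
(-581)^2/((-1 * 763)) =-48223/109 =-442.41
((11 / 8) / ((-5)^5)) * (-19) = 209 / 25000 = 0.01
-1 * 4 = -4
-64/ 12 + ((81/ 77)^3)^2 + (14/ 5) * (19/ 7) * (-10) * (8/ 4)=-97528074792565/ 625267140267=-155.98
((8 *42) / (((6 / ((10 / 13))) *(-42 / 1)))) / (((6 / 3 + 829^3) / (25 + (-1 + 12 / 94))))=-5040 / 116033541767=-0.00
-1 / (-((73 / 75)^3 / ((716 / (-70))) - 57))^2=-912417539062500 / 2973829094106638161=-0.00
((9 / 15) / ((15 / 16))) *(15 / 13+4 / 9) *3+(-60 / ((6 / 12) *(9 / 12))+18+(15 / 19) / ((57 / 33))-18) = -55075013 / 351975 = -156.47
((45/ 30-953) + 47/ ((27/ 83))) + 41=-41365/ 54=-766.02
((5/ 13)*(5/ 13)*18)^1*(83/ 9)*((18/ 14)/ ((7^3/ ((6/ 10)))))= 22410/ 405769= 0.06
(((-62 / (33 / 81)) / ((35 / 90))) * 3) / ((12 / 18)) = -135594 / 77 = -1760.96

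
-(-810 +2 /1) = 808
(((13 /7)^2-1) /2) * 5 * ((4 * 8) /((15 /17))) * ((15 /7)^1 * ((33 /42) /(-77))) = -81600 /16807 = -4.86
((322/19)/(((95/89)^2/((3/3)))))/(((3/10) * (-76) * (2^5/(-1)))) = 1275281/62554080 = 0.02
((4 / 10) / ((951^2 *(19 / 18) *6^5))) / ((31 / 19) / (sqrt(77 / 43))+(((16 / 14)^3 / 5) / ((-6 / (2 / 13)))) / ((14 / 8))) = 1670020352 / 10532835452534131493469+21572708885 *sqrt(3311) / 28087561206757683982584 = 0.00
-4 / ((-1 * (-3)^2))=4 / 9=0.44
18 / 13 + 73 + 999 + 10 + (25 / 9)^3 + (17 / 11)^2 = 1269652534 / 1146717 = 1107.21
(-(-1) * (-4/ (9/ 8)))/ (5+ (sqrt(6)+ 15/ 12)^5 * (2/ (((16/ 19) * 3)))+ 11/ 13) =-15996990783488/ 34674518028729+ 6439964770304 * sqrt(6)/ 34674518028729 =-0.01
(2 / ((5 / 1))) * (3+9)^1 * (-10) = -48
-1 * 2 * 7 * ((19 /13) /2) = -133 /13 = -10.23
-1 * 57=-57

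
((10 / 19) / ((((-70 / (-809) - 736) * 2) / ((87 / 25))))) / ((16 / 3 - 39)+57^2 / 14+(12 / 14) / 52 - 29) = -0.00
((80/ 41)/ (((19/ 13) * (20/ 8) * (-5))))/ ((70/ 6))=-1248/ 136325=-0.01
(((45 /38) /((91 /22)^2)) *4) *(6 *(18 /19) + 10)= 12980880 /2989441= 4.34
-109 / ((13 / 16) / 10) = -17440 / 13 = -1341.54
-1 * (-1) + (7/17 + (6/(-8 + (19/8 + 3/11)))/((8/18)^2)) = -11379/2669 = -4.26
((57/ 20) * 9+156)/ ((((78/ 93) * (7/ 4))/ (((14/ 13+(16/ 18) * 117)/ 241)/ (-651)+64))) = 11291013329/ 1425515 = 7920.66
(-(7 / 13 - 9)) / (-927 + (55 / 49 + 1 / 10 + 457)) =-53900 / 2986113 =-0.02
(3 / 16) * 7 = 21 / 16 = 1.31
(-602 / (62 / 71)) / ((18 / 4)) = -42742 / 279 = -153.20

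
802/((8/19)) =7619/4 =1904.75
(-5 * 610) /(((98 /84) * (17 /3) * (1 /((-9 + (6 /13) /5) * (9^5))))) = 375399293580 /1547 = 242662762.50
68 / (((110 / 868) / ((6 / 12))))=14756 / 55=268.29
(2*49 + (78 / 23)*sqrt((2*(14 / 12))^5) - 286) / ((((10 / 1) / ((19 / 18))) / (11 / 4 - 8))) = 6251 / 60 - 84721*sqrt(21) / 24840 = 88.55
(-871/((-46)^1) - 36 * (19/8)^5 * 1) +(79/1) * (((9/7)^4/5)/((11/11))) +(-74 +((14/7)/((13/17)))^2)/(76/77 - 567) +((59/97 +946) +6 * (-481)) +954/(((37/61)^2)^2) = 7421725179137004561730194041/3028742839763932096798720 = 2450.43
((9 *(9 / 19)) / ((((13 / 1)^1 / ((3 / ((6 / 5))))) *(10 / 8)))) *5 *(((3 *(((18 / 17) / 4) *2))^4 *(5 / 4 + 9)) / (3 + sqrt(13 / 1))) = 32.38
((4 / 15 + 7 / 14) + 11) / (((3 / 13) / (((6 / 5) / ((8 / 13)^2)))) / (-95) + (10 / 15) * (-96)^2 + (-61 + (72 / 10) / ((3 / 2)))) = 14735279 / 7623690102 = 0.00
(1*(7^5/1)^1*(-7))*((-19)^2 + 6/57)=-42483673.11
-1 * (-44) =44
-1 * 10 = -10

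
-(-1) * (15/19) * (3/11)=45/209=0.22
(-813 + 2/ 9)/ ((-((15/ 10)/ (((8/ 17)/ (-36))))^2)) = 117040/ 1896129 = 0.06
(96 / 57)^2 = 1024 / 361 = 2.84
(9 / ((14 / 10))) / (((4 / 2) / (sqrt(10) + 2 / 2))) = 45 / 14 + 45*sqrt(10) / 14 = 13.38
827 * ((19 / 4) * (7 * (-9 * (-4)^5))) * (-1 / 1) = -253419264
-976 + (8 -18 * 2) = -1004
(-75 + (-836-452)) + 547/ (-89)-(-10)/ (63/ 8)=-7669682/ 5607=-1367.88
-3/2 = -1.50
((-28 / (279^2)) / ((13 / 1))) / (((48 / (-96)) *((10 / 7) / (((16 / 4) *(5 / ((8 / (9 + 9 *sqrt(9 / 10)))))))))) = 49 *sqrt(10) / 187395 + 98 / 112437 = 0.00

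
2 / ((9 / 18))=4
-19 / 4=-4.75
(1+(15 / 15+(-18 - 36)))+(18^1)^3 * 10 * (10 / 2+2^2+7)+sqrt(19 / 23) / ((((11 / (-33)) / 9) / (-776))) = 20952 * sqrt(437) / 23+933068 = 952111.13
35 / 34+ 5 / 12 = 295 / 204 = 1.45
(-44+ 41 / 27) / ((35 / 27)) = -1147 / 35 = -32.77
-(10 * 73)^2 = -532900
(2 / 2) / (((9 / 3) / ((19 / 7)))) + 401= 8440 / 21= 401.90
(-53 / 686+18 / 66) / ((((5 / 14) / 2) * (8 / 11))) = 295 / 196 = 1.51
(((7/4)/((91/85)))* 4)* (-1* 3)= -255/13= -19.62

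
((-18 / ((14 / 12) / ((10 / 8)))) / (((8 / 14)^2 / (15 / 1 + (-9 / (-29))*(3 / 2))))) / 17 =-847665 / 15776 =-53.73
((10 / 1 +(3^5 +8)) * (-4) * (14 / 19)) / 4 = -3654 / 19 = -192.32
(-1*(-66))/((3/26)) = 572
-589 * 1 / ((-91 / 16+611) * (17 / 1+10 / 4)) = -0.05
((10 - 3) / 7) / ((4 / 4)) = 1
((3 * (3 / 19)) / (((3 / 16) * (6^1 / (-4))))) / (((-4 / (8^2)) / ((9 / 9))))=512 / 19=26.95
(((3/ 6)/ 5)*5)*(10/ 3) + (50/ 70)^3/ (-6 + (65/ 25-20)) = 66260/ 40131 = 1.65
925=925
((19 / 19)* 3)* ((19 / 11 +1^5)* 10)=900 / 11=81.82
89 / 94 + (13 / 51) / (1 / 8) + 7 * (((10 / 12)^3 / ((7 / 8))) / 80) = 3.04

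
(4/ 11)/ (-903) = -4/ 9933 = -0.00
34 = 34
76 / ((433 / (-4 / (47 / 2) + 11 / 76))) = -91 / 20351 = -0.00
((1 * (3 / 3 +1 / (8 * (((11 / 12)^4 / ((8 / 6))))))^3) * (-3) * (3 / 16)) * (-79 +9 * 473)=-111429635168051073 / 25107427013768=-4438.11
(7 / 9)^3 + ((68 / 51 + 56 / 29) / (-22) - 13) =-2948252 / 232551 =-12.68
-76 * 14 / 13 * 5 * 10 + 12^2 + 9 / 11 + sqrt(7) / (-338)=-564491 / 143-sqrt(7) / 338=-3947.50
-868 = -868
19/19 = 1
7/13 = 0.54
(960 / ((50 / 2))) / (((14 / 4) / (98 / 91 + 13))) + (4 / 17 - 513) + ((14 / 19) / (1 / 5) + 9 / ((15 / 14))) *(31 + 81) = 146246463 / 146965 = 995.11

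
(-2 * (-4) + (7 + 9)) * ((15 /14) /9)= 20 /7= 2.86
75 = 75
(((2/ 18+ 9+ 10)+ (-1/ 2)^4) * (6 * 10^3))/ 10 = 69025/ 6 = 11504.17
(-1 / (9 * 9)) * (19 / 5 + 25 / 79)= -542 / 10665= -0.05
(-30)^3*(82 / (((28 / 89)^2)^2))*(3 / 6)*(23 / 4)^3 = -105633378099428625 / 4917248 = -21482214868.85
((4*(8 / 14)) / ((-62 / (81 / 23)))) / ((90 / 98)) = -504 / 3565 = -0.14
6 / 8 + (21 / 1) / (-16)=-9 / 16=-0.56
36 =36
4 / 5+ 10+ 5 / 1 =79 / 5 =15.80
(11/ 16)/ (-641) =-11/ 10256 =-0.00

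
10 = 10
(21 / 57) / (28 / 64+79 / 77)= 8624 / 34257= 0.25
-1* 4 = -4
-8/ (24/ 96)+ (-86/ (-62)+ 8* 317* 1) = 77667/ 31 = 2505.39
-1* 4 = -4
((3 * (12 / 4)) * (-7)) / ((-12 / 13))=273 / 4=68.25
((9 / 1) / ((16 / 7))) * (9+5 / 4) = 2583 / 64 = 40.36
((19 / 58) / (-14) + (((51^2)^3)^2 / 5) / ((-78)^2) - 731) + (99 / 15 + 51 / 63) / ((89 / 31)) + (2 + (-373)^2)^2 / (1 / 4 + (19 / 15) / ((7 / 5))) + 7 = 45218834170746992125173263 / 4442584965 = 10178496196920117.23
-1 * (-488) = 488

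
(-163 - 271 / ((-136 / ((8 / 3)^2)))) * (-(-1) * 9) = -1339.47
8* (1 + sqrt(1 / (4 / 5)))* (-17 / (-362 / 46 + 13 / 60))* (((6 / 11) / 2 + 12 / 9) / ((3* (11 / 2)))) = 6631360 / 3833643 + 3315680* sqrt(5) / 3833643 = 3.66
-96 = -96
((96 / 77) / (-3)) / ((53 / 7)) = -32 / 583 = -0.05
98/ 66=49/ 33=1.48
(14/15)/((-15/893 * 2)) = -6251/225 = -27.78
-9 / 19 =-0.47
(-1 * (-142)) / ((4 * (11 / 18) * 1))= 639 / 11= 58.09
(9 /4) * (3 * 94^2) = 59643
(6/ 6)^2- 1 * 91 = -90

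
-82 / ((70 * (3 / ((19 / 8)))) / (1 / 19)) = -41 / 840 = -0.05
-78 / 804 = -13 / 134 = -0.10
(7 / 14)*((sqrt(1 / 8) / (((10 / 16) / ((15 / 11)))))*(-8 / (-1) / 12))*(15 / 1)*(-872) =-26160*sqrt(2) / 11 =-3363.26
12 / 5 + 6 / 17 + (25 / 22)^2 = 166381 / 41140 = 4.04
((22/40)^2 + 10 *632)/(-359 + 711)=2528121/140800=17.96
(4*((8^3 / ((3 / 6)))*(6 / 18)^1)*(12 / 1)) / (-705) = -16384 / 705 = -23.24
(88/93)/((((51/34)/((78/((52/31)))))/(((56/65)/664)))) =616/16185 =0.04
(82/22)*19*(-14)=-10906/11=-991.45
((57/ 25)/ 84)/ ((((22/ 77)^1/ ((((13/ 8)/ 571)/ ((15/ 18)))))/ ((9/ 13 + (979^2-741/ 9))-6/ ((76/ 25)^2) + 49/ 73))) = 310.92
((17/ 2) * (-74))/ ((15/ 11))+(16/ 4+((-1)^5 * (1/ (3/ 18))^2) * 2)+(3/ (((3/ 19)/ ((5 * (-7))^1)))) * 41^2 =-1118394.27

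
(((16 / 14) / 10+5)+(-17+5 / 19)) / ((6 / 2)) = -7729 / 1995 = -3.87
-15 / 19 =-0.79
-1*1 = -1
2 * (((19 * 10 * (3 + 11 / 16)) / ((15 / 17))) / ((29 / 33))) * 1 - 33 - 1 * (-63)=213107 / 116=1837.13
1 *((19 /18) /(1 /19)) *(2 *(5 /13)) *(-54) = -833.08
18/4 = 9/2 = 4.50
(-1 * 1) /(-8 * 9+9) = 1 /63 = 0.02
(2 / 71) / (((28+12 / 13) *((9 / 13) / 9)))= 169 / 13348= 0.01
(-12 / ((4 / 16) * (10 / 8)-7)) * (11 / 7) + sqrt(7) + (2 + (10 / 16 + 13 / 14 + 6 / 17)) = sqrt(7) + 685165 / 101864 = 9.37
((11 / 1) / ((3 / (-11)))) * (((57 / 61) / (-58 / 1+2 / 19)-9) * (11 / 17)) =24400981 / 103700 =235.30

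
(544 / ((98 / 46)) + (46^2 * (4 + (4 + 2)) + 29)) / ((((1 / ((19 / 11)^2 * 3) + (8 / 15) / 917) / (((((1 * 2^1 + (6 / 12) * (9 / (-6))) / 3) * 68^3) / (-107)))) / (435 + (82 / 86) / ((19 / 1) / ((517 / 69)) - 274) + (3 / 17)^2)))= -101706699817.96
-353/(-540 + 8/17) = 6001/9172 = 0.65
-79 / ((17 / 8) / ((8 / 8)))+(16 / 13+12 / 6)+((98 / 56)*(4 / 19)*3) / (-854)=-17390299 / 512278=-33.95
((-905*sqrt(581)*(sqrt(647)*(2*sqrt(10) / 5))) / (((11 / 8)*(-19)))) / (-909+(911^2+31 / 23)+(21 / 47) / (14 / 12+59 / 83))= 266098960*sqrt(3759070) / 15920347886331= 0.03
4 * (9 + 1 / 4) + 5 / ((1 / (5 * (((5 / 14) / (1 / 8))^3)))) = 212691 / 343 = 620.09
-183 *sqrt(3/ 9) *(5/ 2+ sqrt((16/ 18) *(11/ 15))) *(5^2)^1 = -7625 *sqrt(3)/ 2 - 610 *sqrt(110)/ 3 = -8736.02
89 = 89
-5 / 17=-0.29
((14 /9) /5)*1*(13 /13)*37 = 518 /45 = 11.51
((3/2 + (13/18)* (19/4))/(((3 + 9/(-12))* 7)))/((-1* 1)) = -355/1134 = -0.31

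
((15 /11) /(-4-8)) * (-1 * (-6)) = -15 /22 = -0.68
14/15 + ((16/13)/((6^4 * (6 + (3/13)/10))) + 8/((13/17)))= 46975952/4122495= 11.40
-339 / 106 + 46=4537 / 106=42.80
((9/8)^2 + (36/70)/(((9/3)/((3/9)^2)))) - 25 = -159367/6720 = -23.72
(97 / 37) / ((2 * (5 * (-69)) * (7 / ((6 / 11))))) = -0.00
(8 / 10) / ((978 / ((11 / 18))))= 11 / 22005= 0.00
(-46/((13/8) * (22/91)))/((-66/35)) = 22540/363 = 62.09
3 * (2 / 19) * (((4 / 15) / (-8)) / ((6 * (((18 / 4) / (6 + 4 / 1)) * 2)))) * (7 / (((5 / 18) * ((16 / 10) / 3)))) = -7 / 76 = -0.09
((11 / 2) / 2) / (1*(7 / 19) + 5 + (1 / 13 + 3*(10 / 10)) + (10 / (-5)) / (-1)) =0.26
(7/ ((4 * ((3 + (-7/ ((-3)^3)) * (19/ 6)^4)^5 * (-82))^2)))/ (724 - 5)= 1204108755443813786411829852646518712380162048/ 1433700103068634243342231578358643227132484031911646334685222117711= 0.00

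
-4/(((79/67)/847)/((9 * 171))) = -349346844/79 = -4422111.95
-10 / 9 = -1.11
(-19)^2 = 361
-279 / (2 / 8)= -1116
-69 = -69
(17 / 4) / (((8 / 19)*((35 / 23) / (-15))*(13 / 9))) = -200583 / 2912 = -68.88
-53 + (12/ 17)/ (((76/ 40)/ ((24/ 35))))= -119257/ 2261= -52.75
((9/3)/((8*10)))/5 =3/400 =0.01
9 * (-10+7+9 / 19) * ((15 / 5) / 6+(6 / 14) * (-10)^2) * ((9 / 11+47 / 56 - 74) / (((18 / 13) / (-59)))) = -62241454041 / 20482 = -3038836.74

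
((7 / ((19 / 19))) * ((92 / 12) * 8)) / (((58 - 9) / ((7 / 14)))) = 92 / 21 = 4.38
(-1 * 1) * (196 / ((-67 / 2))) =392 / 67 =5.85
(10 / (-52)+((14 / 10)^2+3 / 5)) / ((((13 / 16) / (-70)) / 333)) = -57398544 / 845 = -67927.27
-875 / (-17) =875 / 17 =51.47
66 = 66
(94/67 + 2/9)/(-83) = -0.02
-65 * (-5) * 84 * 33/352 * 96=245700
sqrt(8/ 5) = 2 * sqrt(10)/ 5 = 1.26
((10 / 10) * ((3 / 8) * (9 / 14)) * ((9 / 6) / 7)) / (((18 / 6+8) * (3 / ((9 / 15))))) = 81 / 86240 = 0.00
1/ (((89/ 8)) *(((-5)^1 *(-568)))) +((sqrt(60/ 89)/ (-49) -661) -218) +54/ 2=-26918939/ 31595 -2 *sqrt(1335)/ 4361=-852.02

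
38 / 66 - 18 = -17.42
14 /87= 0.16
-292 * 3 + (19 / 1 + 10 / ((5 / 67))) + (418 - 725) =-1030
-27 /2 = -13.50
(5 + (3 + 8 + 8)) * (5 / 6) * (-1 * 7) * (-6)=840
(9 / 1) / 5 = 9 / 5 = 1.80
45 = 45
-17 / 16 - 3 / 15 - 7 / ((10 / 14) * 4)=-297 / 80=-3.71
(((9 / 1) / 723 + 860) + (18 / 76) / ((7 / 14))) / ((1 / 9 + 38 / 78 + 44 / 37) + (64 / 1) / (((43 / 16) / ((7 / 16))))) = 366725040201 / 5202032477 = 70.50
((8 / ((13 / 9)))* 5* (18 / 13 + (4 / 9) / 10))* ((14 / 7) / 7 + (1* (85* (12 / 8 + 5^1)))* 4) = 103476736 / 1183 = 87469.77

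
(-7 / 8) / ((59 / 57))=-399 / 472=-0.85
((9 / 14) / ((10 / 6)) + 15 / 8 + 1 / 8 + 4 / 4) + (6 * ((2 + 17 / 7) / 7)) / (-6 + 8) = 2589 / 490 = 5.28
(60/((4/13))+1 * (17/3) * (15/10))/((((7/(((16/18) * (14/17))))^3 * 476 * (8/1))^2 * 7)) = 3334144/1271570803999450983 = 0.00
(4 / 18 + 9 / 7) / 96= 95 / 6048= 0.02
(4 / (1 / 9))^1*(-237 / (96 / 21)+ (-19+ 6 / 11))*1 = -222705 / 88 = -2530.74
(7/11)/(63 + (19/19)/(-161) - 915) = -1127/1508903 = -0.00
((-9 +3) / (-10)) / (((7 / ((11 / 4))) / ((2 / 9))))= 11 / 210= 0.05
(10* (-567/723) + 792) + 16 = 192838/241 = 800.16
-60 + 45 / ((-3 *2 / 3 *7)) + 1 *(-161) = -3139 / 14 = -224.21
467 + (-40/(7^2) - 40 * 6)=11083/49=226.18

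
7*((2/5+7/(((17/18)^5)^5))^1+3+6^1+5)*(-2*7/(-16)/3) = 2569617669063857835717229769288259/28853137061742011894697849955285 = 89.06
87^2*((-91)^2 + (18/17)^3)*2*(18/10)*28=31044940825752/4913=6318937680.80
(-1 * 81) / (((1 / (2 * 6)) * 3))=-324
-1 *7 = -7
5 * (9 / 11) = 45 / 11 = 4.09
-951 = -951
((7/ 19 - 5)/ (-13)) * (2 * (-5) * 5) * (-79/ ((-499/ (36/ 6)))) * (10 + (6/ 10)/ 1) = -22107360/ 123253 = -179.37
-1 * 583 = -583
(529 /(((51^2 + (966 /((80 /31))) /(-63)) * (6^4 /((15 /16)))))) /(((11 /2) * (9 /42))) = 92575 /739903032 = 0.00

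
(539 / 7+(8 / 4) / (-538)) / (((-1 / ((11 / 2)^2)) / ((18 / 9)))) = -1253076 / 269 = -4658.28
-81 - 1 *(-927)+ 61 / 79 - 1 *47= 63182 / 79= 799.77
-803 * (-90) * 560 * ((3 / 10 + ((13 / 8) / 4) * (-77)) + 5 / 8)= -1228553865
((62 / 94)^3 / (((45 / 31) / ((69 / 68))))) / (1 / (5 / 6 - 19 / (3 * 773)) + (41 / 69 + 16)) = 1869652564643 / 165977529751340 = 0.01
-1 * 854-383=-1237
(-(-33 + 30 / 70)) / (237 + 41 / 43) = 2451 / 17906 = 0.14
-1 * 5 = -5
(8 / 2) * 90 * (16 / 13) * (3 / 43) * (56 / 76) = 241920 / 10621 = 22.78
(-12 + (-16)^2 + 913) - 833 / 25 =28092 / 25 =1123.68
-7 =-7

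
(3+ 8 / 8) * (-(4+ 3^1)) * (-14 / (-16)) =-49 / 2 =-24.50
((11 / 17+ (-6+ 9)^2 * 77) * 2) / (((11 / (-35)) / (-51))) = 225120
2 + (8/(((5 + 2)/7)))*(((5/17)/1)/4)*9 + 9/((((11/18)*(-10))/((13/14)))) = 77579/13090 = 5.93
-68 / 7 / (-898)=34 / 3143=0.01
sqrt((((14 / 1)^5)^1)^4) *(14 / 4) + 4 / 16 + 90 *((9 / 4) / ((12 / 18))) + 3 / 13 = 13161086805363 / 13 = 1012391292720.23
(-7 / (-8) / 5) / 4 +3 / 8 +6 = 1027 / 160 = 6.42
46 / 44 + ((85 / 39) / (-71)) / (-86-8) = 1497112 / 1431573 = 1.05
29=29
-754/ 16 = -377/ 8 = -47.12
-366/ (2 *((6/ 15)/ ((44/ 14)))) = -10065/ 7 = -1437.86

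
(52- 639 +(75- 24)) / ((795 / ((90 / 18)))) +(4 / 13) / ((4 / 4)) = -3.06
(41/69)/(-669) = -41/46161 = -0.00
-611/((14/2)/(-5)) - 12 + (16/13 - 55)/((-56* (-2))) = 617269/1456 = 423.95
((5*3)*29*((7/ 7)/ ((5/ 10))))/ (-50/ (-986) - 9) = -214455/ 2206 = -97.21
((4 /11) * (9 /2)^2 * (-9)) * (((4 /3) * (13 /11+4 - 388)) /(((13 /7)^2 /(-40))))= -8022460320 /20449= -392315.53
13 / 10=1.30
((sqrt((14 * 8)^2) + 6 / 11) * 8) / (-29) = -9904 / 319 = -31.05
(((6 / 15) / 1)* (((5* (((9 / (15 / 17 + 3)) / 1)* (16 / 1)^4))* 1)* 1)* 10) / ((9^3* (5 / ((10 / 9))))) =22282240 / 24057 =926.23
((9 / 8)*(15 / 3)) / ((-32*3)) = -15 / 256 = -0.06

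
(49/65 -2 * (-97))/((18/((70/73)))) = 88613/8541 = 10.38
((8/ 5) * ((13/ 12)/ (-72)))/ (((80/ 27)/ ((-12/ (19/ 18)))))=351/ 3800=0.09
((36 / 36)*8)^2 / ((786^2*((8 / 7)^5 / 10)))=84035 / 158155776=0.00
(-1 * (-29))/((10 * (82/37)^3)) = 1468937/5513680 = 0.27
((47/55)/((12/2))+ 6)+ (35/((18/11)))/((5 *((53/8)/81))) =1022191/17490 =58.44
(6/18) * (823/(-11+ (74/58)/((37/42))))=-23867/831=-28.72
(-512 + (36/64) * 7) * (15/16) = -121935/256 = -476.31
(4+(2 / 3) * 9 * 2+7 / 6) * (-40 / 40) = -103 / 6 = -17.17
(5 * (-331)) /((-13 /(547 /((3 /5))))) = 4526425 /39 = 116062.18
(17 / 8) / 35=0.06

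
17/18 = 0.94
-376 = -376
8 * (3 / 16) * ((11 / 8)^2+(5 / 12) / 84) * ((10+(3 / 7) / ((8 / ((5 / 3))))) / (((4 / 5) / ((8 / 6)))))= 21591475 / 451584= 47.81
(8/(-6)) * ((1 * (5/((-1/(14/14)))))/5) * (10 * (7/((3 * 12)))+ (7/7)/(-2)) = 52/27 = 1.93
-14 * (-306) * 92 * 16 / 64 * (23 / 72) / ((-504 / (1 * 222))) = -332741 / 24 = -13864.21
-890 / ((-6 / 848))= 377360 / 3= 125786.67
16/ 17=0.94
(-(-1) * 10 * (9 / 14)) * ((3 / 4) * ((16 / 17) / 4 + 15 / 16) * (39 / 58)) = 57915 / 15232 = 3.80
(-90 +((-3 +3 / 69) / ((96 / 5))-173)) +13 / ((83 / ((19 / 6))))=-4011313 / 15272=-262.66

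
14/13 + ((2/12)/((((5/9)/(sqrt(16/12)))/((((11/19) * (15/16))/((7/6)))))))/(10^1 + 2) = 33 * sqrt(3)/4256 + 14/13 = 1.09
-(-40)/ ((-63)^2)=40/ 3969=0.01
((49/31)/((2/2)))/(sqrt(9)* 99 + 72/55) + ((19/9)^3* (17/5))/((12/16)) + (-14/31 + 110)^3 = 780769055534573221/593868838455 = 1314716.32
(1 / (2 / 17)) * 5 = 85 / 2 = 42.50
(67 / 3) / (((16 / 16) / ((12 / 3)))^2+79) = 1072 / 3795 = 0.28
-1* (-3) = 3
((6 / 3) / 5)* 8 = 16 / 5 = 3.20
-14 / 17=-0.82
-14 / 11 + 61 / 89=-575 / 979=-0.59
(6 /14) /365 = 3 /2555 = 0.00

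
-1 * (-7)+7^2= 56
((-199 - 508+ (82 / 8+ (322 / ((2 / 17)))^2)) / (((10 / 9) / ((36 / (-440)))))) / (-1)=2426913009 / 4400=551571.14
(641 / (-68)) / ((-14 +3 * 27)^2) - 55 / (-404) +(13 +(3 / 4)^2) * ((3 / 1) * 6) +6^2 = 17281025681 / 61660904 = 280.26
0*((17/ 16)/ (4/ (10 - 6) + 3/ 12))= 0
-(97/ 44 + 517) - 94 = -26981/ 44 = -613.20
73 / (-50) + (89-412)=-16223 / 50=-324.46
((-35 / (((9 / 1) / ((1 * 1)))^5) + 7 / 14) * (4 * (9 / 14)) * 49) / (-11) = -412853 / 72171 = -5.72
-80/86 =-40/43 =-0.93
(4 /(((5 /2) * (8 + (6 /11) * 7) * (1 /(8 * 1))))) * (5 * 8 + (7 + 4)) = 55.24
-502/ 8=-251/ 4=-62.75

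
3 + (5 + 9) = 17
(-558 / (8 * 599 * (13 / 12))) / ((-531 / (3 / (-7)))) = -279 / 3216031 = -0.00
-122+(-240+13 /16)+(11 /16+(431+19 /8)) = 583 /8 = 72.88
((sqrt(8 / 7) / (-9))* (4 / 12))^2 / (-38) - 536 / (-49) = 7424108 / 678699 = 10.94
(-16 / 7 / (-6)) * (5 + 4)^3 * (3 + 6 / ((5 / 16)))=215784 / 35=6165.26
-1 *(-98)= 98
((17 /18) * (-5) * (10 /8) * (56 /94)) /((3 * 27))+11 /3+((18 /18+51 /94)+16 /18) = 207452 /34263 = 6.05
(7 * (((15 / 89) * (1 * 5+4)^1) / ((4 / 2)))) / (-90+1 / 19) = -17955 / 304202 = -0.06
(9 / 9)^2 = 1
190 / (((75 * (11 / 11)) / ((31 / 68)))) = 589 / 510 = 1.15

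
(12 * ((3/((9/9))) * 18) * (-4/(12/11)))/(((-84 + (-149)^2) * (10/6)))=-7128/110585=-0.06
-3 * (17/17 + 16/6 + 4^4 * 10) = -7691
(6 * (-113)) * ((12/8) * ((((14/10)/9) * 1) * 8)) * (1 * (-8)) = 10124.80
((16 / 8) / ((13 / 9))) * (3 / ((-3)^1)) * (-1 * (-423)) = -7614 / 13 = -585.69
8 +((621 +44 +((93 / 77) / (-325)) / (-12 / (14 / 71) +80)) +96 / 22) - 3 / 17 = 677.19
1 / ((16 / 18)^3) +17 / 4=2905 / 512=5.67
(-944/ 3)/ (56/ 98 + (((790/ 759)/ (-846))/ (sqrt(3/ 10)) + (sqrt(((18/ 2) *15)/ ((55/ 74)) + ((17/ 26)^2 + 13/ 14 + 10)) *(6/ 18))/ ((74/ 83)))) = 4081851918144/ (-2422521 *sqrt(773514511)- 7412564016 + 5319860 *sqrt(30)) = -54.60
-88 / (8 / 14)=-154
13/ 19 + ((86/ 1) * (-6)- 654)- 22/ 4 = -44643/ 38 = -1174.82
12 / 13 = 0.92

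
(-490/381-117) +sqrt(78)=-45067/381 +sqrt(78)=-109.45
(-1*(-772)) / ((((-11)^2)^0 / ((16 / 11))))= 12352 / 11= 1122.91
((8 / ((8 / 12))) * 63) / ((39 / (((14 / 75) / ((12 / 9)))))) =882 / 325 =2.71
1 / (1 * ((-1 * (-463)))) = 1 / 463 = 0.00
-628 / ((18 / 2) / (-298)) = 187144 / 9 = 20793.78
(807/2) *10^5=40350000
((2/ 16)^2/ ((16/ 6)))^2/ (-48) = -3/ 4194304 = -0.00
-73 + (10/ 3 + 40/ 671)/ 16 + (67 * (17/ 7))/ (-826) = -3397934935/ 46556664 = -72.98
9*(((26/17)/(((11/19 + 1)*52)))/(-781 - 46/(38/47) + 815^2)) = 0.00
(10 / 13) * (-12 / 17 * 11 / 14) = -660 / 1547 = -0.43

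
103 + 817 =920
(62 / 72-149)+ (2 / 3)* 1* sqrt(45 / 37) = -5333 / 36+ 2* sqrt(185) / 37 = -147.40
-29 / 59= -0.49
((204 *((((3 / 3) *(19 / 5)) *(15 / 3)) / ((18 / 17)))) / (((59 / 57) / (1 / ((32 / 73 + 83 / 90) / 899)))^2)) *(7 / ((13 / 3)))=1244747530410180658200 / 516567656059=2409650538.14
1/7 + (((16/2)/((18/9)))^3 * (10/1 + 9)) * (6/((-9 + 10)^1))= 51073/7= 7296.14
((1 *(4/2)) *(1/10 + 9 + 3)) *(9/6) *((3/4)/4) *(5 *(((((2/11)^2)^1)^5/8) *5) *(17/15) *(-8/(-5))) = 1632/1071794405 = 0.00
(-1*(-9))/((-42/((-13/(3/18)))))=16.71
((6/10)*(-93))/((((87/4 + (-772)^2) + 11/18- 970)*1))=-10044/107106545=-0.00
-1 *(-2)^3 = 8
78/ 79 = 0.99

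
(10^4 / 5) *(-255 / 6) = -85000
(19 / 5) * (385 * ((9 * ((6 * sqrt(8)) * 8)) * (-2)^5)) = -40449024 * sqrt(2) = -57203558.33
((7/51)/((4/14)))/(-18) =-49/1836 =-0.03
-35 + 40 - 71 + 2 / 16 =-527 / 8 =-65.88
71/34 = 2.09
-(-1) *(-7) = -7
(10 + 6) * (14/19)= 224/19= 11.79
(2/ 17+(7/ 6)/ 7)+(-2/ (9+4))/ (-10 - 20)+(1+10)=74849/ 6630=11.29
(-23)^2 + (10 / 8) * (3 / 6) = 4237 / 8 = 529.62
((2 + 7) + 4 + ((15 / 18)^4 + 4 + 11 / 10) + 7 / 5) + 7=34969 / 1296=26.98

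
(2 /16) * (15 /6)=5 /16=0.31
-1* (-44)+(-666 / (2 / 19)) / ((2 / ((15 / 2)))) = -23682.25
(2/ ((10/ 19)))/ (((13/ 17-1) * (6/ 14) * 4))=-2261/ 240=-9.42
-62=-62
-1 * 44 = -44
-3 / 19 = -0.16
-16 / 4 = -4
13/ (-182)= -1/ 14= -0.07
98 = 98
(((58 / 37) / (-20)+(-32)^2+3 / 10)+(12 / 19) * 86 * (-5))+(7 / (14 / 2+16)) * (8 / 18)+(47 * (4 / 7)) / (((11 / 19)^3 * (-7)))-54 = 32221337285077 / 47453670495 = 679.01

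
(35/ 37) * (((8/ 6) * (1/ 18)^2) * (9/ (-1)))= -35/ 999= -0.04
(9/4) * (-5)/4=-45/16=-2.81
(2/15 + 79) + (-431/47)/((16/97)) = 265519/11280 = 23.54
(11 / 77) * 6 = 6 / 7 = 0.86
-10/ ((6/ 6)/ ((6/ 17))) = -60/ 17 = -3.53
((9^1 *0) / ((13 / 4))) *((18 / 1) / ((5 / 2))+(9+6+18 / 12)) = 0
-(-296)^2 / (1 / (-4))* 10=3504640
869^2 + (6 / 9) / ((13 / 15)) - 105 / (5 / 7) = 9815192 / 13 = 755014.77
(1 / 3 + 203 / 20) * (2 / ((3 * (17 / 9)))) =37 / 10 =3.70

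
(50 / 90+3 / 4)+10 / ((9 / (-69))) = -2713 / 36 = -75.36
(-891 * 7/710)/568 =-6237/403280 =-0.02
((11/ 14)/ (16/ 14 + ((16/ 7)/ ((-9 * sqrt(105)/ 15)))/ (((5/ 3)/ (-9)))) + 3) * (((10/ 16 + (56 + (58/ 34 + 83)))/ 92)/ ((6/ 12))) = 9.98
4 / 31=0.13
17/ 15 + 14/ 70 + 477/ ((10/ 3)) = 4333/ 30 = 144.43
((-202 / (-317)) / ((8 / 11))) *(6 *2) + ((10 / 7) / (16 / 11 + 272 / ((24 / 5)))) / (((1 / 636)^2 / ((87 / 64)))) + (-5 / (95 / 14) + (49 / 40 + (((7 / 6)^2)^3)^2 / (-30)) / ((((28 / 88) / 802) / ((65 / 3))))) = 27268410102161096407001 / 396056393753868288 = 68849.82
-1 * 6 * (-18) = 108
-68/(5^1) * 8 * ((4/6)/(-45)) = 1088/675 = 1.61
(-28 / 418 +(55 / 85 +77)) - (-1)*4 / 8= 554837 / 7106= 78.08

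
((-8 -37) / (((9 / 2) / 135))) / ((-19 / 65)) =87750 / 19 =4618.42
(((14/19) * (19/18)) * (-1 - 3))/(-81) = 28/729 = 0.04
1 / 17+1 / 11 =28 / 187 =0.15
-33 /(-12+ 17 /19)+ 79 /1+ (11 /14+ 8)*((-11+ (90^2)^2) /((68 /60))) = 25541644784203 /50218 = 508615332.83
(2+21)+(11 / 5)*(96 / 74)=25.85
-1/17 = -0.06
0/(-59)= 0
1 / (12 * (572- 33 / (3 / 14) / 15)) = 0.00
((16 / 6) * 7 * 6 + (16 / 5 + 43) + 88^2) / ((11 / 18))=711198 / 55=12930.87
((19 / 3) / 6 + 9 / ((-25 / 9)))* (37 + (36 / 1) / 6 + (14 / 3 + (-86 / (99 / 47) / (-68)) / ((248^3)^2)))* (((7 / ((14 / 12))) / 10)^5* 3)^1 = -66048810749970087422511 / 2719140877877248000000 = -24.29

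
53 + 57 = 110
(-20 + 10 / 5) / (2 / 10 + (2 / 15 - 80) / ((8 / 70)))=540 / 20959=0.03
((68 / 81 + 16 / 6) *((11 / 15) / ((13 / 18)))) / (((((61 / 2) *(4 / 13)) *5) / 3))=3124 / 13725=0.23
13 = 13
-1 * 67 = -67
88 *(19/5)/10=836/25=33.44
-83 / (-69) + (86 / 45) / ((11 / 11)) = 3223 / 1035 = 3.11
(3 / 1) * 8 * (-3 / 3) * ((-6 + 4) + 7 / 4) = 6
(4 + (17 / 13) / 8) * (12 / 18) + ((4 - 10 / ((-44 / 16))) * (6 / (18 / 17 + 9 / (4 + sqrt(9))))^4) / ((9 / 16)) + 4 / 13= 585.37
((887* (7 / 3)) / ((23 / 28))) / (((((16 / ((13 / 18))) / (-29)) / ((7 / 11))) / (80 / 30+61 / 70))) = -12174464393 / 1639440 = -7425.99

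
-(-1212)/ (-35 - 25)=-101/ 5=-20.20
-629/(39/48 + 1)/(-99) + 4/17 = 182572/48807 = 3.74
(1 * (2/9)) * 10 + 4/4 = 29/9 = 3.22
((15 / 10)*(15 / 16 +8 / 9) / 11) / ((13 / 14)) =1841 / 6864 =0.27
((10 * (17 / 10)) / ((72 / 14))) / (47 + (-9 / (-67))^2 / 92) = 1755199 / 24956379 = 0.07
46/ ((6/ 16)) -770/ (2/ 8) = -8872/ 3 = -2957.33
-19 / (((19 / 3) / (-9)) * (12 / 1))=2.25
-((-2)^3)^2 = -64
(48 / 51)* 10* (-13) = -2080 / 17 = -122.35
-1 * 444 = -444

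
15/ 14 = 1.07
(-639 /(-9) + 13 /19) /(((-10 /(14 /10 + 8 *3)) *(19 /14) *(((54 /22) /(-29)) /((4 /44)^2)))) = 11704574 /893475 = 13.10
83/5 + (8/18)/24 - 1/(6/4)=4307/270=15.95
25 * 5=125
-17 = -17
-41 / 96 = -0.43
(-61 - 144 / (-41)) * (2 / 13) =-4714 / 533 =-8.84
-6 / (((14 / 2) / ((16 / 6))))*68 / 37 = -1088 / 259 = -4.20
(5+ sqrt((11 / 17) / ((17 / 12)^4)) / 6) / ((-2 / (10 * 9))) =-225 - 1080 * sqrt(187) / 4913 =-228.01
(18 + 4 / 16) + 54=289 / 4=72.25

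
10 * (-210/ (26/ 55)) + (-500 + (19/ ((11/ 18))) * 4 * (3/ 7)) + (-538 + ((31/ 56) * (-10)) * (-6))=-10798377/ 2002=-5393.79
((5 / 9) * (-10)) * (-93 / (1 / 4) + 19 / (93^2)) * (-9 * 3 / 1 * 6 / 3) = -321740900 / 2883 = -111599.34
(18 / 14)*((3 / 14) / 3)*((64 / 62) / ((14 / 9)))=648 / 10633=0.06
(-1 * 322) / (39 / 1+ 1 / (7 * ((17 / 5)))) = -833 / 101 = -8.25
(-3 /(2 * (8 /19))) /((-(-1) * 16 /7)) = -399 /256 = -1.56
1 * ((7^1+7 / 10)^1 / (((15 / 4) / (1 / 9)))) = 154 / 675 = 0.23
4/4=1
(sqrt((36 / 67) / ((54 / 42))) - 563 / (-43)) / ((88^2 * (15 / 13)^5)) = 371293 * sqrt(469) / 197000100000 + 209037959 / 252865800000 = 0.00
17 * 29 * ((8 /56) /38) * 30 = 7395 /133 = 55.60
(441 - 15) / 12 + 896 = 1863 / 2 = 931.50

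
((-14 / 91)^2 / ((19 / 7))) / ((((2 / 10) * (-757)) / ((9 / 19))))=-1260 / 46183813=-0.00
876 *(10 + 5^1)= 13140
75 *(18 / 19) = 1350 / 19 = 71.05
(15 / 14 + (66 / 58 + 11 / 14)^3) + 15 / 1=1551934441 / 66923416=23.19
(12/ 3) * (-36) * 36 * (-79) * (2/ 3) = 273024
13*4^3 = 832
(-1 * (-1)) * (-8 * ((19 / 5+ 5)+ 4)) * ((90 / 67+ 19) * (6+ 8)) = -9769984 / 335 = -29164.13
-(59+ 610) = -669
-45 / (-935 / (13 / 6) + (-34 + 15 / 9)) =1755 / 18091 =0.10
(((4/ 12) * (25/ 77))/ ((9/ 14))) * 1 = 50/ 297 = 0.17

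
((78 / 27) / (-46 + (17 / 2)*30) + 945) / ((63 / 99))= 1777571 / 1197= 1485.02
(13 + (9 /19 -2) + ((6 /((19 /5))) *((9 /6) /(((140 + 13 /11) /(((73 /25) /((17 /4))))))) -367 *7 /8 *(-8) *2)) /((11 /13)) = 167900175404 /27589045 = 6085.76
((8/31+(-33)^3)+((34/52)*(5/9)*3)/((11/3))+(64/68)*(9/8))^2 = 29335799105647965225/22717121284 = 1291351960.44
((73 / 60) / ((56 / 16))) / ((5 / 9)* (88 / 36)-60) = -1971 / 332500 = -0.01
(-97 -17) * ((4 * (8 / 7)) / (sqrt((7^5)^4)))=-3648 / 1977326743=-0.00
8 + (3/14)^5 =4302835/537824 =8.00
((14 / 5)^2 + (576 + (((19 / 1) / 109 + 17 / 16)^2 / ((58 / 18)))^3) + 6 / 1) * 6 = 30363171495306008786841711867 / 8577937750790221122764800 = 3539.68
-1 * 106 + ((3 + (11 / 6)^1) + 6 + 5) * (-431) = -41581 / 6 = -6930.17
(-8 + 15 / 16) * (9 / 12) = -339 / 64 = -5.30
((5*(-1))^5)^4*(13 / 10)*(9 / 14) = 2231597900390625 / 28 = 79699925013950.89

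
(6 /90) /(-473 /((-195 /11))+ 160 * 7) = 13 /223603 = 0.00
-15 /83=-0.18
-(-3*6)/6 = 3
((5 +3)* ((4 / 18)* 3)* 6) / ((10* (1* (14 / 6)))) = 48 / 35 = 1.37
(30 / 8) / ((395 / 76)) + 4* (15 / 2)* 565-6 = 1338633 / 79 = 16944.72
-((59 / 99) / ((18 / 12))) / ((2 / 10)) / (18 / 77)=-8.50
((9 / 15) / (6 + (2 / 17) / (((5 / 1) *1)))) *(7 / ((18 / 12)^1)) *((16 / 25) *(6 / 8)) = 357 / 1600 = 0.22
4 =4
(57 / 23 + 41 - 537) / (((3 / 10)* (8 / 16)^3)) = -908080 / 69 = -13160.58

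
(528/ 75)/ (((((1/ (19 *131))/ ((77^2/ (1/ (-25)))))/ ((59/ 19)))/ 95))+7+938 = -766198028575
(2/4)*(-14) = -7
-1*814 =-814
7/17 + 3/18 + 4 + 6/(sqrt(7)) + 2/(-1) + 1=6*sqrt(7)/7 + 365/102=5.85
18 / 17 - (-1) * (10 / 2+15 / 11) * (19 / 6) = 11899 / 561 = 21.21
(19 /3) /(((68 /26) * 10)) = 0.24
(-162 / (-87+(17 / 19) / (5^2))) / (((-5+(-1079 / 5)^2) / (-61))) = -58674375 / 24043651864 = -0.00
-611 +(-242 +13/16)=-13635/16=-852.19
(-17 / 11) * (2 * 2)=-68 / 11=-6.18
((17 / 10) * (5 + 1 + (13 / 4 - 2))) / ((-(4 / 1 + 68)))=-0.17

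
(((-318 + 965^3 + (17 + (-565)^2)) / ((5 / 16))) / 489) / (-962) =-7191608392 / 1176045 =-6115.08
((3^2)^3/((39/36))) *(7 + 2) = 78732/13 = 6056.31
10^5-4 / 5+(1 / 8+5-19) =3999413 / 40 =99985.32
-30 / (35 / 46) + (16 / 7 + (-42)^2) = 12088 / 7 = 1726.86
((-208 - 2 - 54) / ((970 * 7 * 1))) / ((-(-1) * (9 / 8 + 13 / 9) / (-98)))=133056 / 89725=1.48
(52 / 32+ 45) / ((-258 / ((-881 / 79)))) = 2.02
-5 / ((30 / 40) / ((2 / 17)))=-40 / 51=-0.78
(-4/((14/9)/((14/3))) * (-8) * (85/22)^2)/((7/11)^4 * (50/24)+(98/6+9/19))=4783759200/57244787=83.57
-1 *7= -7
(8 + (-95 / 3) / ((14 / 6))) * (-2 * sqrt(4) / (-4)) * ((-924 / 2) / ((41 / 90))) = 231660 / 41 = 5650.24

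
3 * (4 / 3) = 4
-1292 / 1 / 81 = -1292 / 81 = -15.95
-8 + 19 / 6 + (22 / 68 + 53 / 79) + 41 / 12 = -6805 / 16116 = -0.42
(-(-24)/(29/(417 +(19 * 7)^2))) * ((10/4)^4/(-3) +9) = -1747229/29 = -60249.28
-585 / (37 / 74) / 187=-6.26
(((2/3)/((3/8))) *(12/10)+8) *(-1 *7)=-1064/15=-70.93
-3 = -3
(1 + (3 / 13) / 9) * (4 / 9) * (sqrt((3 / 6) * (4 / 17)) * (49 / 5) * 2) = 3136 * sqrt(34) / 5967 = 3.06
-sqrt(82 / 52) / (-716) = sqrt(1066) / 18616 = 0.00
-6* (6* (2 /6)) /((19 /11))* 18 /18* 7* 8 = -7392 /19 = -389.05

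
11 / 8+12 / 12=19 / 8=2.38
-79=-79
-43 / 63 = -0.68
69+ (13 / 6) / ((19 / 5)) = 7931 / 114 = 69.57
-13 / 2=-6.50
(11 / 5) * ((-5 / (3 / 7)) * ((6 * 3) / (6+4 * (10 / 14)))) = -1617 / 31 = -52.16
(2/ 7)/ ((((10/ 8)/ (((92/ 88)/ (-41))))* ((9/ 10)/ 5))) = -920/ 28413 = -0.03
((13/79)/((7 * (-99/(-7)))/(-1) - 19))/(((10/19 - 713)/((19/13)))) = 361/126191914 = 0.00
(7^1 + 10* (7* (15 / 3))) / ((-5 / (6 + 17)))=-8211 / 5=-1642.20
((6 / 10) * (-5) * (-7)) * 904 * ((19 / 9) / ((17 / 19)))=2284408 / 51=44792.31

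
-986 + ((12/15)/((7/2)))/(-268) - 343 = -3116507/2345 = -1329.00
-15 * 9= -135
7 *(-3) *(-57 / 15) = 399 / 5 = 79.80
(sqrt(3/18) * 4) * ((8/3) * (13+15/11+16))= 5344 * sqrt(6)/99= 132.22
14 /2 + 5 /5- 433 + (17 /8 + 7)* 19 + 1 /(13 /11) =-26081 /104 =-250.78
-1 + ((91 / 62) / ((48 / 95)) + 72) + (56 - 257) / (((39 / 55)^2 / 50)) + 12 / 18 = -10015174675 / 502944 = -19913.10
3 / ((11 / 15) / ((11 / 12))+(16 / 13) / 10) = 13 / 4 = 3.25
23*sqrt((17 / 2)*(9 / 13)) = 55.79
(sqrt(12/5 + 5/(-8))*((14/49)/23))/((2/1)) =sqrt(710)/3220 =0.01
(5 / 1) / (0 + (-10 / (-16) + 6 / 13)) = 520 / 113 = 4.60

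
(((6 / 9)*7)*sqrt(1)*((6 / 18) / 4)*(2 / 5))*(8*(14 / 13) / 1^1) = 784 / 585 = 1.34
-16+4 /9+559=4891 /9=543.44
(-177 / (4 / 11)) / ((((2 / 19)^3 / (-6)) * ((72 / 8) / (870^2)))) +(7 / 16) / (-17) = 57278670144293 / 272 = 210583346118.72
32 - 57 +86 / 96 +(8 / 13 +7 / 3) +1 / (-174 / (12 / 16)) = -382907 / 18096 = -21.16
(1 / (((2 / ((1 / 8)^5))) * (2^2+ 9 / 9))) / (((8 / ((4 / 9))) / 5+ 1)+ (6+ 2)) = 1 / 4128768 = 0.00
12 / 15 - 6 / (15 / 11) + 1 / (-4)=-77 / 20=-3.85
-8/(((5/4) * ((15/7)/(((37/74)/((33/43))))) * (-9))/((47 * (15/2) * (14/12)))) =396116/4455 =88.91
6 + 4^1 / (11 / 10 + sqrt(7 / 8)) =1282 / 67 - 200* sqrt(14) / 67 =7.97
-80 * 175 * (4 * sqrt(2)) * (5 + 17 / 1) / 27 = -1232000 * sqrt(2) / 27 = -64530.04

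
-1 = -1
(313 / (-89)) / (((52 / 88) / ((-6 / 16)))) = 10329 / 4628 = 2.23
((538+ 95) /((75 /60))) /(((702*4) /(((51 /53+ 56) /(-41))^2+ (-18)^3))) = -5808656044637 /5524656930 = -1051.41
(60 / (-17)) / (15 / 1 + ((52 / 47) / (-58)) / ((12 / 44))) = -245340 / 1037833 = -0.24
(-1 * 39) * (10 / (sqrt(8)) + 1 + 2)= -195 * sqrt(2) / 2- 117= -254.89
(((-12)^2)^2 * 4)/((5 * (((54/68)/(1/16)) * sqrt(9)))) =2176/5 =435.20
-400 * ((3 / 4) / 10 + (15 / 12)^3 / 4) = -225.31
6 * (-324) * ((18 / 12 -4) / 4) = 1215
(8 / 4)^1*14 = 28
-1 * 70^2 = -4900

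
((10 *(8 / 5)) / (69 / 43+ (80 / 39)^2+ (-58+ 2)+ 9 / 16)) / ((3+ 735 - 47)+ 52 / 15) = -251147520 / 540955612109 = -0.00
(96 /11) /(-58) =-0.15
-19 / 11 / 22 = -19 / 242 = -0.08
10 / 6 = 5 / 3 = 1.67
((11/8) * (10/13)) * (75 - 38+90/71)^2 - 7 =31090767/20164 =1541.89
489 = 489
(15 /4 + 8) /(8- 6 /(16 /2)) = 47 /29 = 1.62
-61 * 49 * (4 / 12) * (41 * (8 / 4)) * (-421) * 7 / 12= 361151903 / 18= 20063994.61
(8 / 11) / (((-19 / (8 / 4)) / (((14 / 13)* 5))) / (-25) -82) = -28000 / 3154283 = -0.01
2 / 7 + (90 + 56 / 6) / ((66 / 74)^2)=2862268 / 22869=125.16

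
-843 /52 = -16.21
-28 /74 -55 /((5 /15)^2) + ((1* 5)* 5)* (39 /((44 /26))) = 65737 /814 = 80.76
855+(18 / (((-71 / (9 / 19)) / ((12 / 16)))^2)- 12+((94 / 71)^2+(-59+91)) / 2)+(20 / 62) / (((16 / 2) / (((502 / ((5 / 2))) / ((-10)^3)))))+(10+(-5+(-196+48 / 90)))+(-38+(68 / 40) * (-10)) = 12997791101759 / 21155186625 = 614.40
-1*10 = -10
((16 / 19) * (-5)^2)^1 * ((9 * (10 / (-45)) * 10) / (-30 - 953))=8000 / 18677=0.43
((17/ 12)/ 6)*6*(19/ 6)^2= 6137/ 432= 14.21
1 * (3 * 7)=21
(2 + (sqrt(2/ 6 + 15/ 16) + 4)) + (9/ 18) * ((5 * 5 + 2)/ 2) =sqrt(183)/ 12 + 51/ 4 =13.88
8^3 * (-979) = -501248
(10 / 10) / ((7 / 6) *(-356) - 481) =-3 / 2689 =-0.00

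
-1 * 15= -15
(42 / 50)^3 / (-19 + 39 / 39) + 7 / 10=10423 / 15625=0.67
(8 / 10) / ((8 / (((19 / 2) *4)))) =19 / 5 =3.80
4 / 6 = 2 / 3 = 0.67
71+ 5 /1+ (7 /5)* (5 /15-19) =748 /15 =49.87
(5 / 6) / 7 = 5 / 42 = 0.12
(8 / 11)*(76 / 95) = 32 / 55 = 0.58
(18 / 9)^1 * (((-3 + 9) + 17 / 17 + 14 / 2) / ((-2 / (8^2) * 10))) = -448 / 5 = -89.60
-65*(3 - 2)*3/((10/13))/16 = -507/32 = -15.84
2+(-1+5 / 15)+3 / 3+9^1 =34 / 3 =11.33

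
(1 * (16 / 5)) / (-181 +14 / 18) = -72 / 4055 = -0.02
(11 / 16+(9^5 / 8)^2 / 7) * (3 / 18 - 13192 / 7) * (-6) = 275961575793805 / 3136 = 87997951464.86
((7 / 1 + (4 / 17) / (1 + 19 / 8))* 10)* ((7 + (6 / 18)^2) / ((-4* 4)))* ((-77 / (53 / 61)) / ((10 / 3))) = 60967060 / 72981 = 835.38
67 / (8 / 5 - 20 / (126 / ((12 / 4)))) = 7035 / 118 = 59.62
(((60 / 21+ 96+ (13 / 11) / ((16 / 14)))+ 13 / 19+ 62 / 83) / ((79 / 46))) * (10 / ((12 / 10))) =56596015475 / 115114692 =491.65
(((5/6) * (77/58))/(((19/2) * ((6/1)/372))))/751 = 11935/1241403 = 0.01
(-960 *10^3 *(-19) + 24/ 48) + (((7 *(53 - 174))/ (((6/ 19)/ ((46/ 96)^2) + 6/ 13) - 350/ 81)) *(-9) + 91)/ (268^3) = 9230592812808349730175/ 506063188588544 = 18240000.50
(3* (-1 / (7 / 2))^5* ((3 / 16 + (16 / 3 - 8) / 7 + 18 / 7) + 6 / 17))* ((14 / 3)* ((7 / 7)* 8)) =-499168 / 857157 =-0.58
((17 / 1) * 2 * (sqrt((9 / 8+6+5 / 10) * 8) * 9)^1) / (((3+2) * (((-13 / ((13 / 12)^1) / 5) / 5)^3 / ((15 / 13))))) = -265625 * sqrt(61) / 416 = -4987.01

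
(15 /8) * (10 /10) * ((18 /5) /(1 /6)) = 81 /2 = 40.50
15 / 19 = 0.79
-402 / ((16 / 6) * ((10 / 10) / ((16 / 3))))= -804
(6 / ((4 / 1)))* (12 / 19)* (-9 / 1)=-162 / 19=-8.53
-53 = -53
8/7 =1.14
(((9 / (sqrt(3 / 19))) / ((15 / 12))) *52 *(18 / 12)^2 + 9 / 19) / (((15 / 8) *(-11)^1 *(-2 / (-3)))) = -5616 *sqrt(57) / 275-36 / 1045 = -154.22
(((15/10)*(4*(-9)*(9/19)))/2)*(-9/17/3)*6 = 4374/323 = 13.54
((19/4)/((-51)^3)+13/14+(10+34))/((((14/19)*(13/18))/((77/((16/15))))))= 13414168625/2201024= 6094.51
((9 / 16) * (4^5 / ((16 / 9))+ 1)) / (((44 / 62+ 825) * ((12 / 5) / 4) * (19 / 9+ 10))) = 2414745 / 44641168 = 0.05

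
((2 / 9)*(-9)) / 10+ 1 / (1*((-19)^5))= -2476104 / 12380495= -0.20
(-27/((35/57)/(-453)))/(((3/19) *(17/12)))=52984692/595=89049.90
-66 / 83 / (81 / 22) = -484 / 2241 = -0.22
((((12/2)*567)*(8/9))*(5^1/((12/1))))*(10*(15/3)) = 63000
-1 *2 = -2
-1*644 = -644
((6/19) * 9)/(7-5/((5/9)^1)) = -27/19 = -1.42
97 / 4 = 24.25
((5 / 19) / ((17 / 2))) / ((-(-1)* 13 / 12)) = 0.03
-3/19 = -0.16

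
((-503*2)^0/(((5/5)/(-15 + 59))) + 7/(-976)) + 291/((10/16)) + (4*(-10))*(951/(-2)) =19529.59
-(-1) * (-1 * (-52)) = 52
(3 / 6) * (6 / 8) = 3 / 8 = 0.38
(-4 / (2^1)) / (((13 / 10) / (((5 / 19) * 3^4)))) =-8100 / 247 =-32.79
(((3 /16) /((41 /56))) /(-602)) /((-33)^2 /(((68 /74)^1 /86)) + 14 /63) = -459 /109964833100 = -0.00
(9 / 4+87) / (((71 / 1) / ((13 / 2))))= 4641 / 568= 8.17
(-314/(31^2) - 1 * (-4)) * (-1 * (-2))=7060/961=7.35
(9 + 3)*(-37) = -444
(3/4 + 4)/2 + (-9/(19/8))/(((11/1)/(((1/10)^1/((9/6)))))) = 19663/8360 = 2.35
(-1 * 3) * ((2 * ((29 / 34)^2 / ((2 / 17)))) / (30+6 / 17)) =-841 / 688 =-1.22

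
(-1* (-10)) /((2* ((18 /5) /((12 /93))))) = 50 /279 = 0.18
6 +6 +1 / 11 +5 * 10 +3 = 716 / 11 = 65.09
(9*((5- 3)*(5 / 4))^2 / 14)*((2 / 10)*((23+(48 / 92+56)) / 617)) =82305 / 794696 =0.10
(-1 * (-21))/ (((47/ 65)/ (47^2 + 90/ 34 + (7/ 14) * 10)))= 51437295/ 799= 64377.09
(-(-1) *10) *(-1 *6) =-60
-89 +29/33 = -2908/33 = -88.12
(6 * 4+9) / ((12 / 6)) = 33 / 2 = 16.50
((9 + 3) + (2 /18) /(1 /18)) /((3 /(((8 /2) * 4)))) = 224 /3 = 74.67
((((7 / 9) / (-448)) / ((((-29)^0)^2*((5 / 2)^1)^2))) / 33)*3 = -0.00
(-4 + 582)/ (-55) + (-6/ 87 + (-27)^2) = 1145883/ 1595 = 718.42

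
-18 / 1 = -18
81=81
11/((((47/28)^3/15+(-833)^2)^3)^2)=14021187714724233377212268544000000/142276547970602665551453659509534638647895484398169554612956570607649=0.00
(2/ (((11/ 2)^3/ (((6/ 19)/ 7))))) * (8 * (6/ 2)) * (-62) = -142848/ 177023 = -0.81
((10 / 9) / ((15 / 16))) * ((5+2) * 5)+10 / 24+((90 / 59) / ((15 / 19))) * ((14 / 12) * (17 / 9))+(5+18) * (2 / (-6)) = 245255 / 6372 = 38.49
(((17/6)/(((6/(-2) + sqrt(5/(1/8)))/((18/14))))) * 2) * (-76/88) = -969 * sqrt(10)/2387 -2907/4774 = -1.89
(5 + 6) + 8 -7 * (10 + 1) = -58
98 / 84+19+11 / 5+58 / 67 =46697 / 2010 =23.23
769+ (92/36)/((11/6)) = 25423/33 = 770.39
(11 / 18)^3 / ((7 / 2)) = 0.07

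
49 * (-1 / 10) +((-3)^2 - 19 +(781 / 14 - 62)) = -739 / 35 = -21.11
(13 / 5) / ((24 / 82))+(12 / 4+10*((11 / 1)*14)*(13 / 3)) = 401113 / 60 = 6685.22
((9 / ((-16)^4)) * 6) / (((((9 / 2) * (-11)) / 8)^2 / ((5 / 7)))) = 5 / 325248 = 0.00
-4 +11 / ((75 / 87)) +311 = 7994 / 25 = 319.76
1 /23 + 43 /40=1029 /920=1.12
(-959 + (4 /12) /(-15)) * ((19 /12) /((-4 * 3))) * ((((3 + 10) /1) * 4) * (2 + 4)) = 5329766 /135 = 39479.75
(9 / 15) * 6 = 18 / 5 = 3.60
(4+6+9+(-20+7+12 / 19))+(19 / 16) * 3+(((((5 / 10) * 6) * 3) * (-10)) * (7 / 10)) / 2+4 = -5261 / 304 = -17.31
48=48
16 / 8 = 2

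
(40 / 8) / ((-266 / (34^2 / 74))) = -1445 / 4921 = -0.29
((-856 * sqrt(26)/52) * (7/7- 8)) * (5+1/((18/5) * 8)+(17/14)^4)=133344149 * sqrt(26)/160524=4235.66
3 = 3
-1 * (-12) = 12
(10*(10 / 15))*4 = 80 / 3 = 26.67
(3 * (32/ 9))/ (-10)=-16/ 15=-1.07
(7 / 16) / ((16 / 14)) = 49 / 128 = 0.38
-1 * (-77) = 77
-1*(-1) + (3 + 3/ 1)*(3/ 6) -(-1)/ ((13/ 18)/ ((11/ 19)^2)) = 20950/ 4693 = 4.46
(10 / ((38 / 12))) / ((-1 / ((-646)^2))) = -1317840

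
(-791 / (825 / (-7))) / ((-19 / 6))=-11074 / 5225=-2.12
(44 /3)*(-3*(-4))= 176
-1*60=-60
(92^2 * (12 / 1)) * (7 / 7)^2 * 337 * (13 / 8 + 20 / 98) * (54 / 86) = 82828488168 / 2107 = 39311100.22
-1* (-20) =20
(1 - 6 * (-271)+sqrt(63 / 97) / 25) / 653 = 3 * sqrt(679) / 1583525+1627 / 653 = 2.49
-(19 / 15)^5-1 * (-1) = -1716724 / 759375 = -2.26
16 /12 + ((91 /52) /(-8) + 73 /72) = 613 /288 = 2.13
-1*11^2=-121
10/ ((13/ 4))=40/ 13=3.08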